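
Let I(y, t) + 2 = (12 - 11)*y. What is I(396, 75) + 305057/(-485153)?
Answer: 190845225/485153 ≈ 393.37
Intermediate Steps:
I(y, t) = -2 + y (I(y, t) = -2 + (12 - 11)*y = -2 + 1*y = -2 + y)
I(396, 75) + 305057/(-485153) = (-2 + 396) + 305057/(-485153) = 394 + 305057*(-1/485153) = 394 - 305057/485153 = 190845225/485153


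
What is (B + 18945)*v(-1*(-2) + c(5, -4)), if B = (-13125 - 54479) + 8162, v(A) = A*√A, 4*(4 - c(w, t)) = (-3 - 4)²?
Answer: 5062125*I/8 ≈ 6.3277e+5*I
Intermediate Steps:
c(w, t) = -33/4 (c(w, t) = 4 - (-3 - 4)²/4 = 4 - ¼*(-7)² = 4 - ¼*49 = 4 - 49/4 = -33/4)
v(A) = A^(3/2)
B = -59442 (B = -67604 + 8162 = -59442)
(B + 18945)*v(-1*(-2) + c(5, -4)) = (-59442 + 18945)*(-1*(-2) - 33/4)^(3/2) = -40497*(2 - 33/4)^(3/2) = -(-5062125)*I/8 = 5062125*I/8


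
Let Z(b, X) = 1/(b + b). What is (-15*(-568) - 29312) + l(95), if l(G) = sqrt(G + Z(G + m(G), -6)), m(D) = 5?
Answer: -20792 + sqrt(38002)/20 ≈ -20782.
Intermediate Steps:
Z(b, X) = 1/(2*b)
l(G) = sqrt(G + 1/(2*(5 + G))) (l(G) = sqrt(G + 1/(2*(G + 5))) = sqrt(G + 1/(2*(5 + G))))
(-15*(-568) - 29312) + l(95) = (-15*(-568) - 29312) + sqrt(2)*sqrt(1/(5 + 95) + 2*95)/2 = (8520 - 29312) + sqrt(2)*sqrt(1/100 + 190)/2 = -20792 + sqrt(2)*sqrt(1/100 + 190)/2 = -20792 + sqrt(2)*sqrt(19001/100)/2 = -20792 + sqrt(2)*(sqrt(19001)/10)/2 = -20792 + sqrt(38002)/20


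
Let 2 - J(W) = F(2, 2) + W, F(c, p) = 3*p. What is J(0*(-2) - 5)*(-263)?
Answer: -263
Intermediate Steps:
J(W) = -4 - W (J(W) = 2 - (3*2 + W) = 2 - (6 + W) = 2 + (-6 - W) = -4 - W)
J(0*(-2) - 5)*(-263) = (-4 - (0*(-2) - 5))*(-263) = (-4 - (0 - 5))*(-263) = (-4 - 1*(-5))*(-263) = (-4 + 5)*(-263) = 1*(-263) = -263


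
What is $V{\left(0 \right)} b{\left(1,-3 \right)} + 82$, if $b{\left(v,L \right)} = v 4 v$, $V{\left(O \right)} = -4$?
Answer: $66$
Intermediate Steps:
$b{\left(v,L \right)} = 4 v^{2}$ ($b{\left(v,L \right)} = 4 v v = 4 v^{2}$)
$V{\left(0 \right)} b{\left(1,-3 \right)} + 82 = - 4 \cdot 4 \cdot 1^{2} + 82 = - 4 \cdot 4 \cdot 1 + 82 = \left(-4\right) 4 + 82 = -16 + 82 = 66$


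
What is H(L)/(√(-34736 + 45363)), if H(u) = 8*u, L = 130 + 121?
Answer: 2008*√10627/10627 ≈ 19.479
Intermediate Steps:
L = 251
H(L)/(√(-34736 + 45363)) = (8*251)/(√(-34736 + 45363)) = 2008/(√10627) = 2008*(√10627/10627) = 2008*√10627/10627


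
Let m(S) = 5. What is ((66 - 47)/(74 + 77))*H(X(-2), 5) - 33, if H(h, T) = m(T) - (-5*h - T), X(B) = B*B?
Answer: -4413/151 ≈ -29.225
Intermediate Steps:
X(B) = B**2
H(h, T) = 5 + T + 5*h (H(h, T) = 5 - (-5*h - T) = 5 - (-T - 5*h) = 5 + (T + 5*h) = 5 + T + 5*h)
((66 - 47)/(74 + 77))*H(X(-2), 5) - 33 = ((66 - 47)/(74 + 77))*(5 + 5 + 5*(-2)**2) - 33 = (19/151)*(5 + 5 + 5*4) - 33 = (19*(1/151))*(5 + 5 + 20) - 33 = (19/151)*30 - 33 = 570/151 - 33 = -4413/151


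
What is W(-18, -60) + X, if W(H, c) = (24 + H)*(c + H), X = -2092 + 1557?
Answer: -1003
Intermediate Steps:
X = -535
W(H, c) = (24 + H)*(H + c)
W(-18, -60) + X = ((-18)² + 24*(-18) + 24*(-60) - 18*(-60)) - 535 = (324 - 432 - 1440 + 1080) - 535 = -468 - 535 = -1003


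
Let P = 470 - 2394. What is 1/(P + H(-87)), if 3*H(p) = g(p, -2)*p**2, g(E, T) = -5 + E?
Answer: -1/234040 ≈ -4.2728e-6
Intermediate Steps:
H(p) = p**2*(-5 + p)/3 (H(p) = ((-5 + p)*p**2)/3 = (p**2*(-5 + p))/3 = p**2*(-5 + p)/3)
P = -1924
1/(P + H(-87)) = 1/(-1924 + (1/3)*(-87)**2*(-5 - 87)) = 1/(-1924 + (1/3)*7569*(-92)) = 1/(-1924 - 232116) = 1/(-234040) = -1/234040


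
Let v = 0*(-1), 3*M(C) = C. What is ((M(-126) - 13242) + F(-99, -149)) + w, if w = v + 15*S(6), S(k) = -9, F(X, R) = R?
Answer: -13568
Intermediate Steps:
M(C) = C/3
v = 0
w = -135 (w = 0 + 15*(-9) = 0 - 135 = -135)
((M(-126) - 13242) + F(-99, -149)) + w = (((⅓)*(-126) - 13242) - 149) - 135 = ((-42 - 13242) - 149) - 135 = (-13284 - 149) - 135 = -13433 - 135 = -13568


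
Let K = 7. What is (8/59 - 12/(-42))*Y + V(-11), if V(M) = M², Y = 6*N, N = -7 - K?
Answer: 5051/59 ≈ 85.610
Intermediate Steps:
N = -14 (N = -7 - 1*7 = -7 - 7 = -14)
Y = -84 (Y = 6*(-14) = -84)
(8/59 - 12/(-42))*Y + V(-11) = (8/59 - 12/(-42))*(-84) + (-11)² = (8*(1/59) - 12*(-1/42))*(-84) + 121 = (8/59 + 2/7)*(-84) + 121 = (174/413)*(-84) + 121 = -2088/59 + 121 = 5051/59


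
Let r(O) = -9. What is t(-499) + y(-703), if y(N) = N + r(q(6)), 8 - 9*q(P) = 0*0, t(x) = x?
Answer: -1211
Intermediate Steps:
q(P) = 8/9 (q(P) = 8/9 - 0*0 = 8/9 - ⅑*0 = 8/9 + 0 = 8/9)
y(N) = -9 + N (y(N) = N - 9 = -9 + N)
t(-499) + y(-703) = -499 + (-9 - 703) = -499 - 712 = -1211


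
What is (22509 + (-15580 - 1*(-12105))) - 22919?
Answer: -3885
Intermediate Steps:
(22509 + (-15580 - 1*(-12105))) - 22919 = (22509 + (-15580 + 12105)) - 22919 = (22509 - 3475) - 22919 = 19034 - 22919 = -3885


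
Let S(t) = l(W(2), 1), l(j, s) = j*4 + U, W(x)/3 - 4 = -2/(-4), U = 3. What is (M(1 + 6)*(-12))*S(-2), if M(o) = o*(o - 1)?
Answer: -28728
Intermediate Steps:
W(x) = 27/2 (W(x) = 12 + 3*(-2/(-4)) = 12 + 3*(-2*(-1/4)) = 12 + 3*(1/2) = 12 + 3/2 = 27/2)
M(o) = o*(-1 + o)
l(j, s) = 3 + 4*j (l(j, s) = j*4 + 3 = 4*j + 3 = 3 + 4*j)
S(t) = 57 (S(t) = 3 + 4*(27/2) = 3 + 54 = 57)
(M(1 + 6)*(-12))*S(-2) = (((1 + 6)*(-1 + (1 + 6)))*(-12))*57 = ((7*(-1 + 7))*(-12))*57 = ((7*6)*(-12))*57 = (42*(-12))*57 = -504*57 = -28728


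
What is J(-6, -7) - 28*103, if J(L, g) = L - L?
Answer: -2884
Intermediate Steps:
J(L, g) = 0
J(-6, -7) - 28*103 = 0 - 28*103 = 0 - 2884 = -2884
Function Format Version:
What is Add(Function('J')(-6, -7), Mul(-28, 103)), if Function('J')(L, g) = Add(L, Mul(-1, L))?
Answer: -2884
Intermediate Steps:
Function('J')(L, g) = 0
Add(Function('J')(-6, -7), Mul(-28, 103)) = Add(0, Mul(-28, 103)) = Add(0, -2884) = -2884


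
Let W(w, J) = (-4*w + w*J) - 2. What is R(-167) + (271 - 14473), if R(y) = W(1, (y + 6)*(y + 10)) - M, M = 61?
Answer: 11008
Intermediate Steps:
W(w, J) = -2 - 4*w + J*w (W(w, J) = (-4*w + J*w) - 2 = -2 - 4*w + J*w)
R(y) = -67 + (6 + y)*(10 + y) (R(y) = (-2 - 4*1 + ((y + 6)*(y + 10))*1) - 1*61 = (-2 - 4 + ((6 + y)*(10 + y))*1) - 61 = (-2 - 4 + (6 + y)*(10 + y)) - 61 = (-6 + (6 + y)*(10 + y)) - 61 = -67 + (6 + y)*(10 + y))
R(-167) + (271 - 14473) = (-7 + (-167)² + 16*(-167)) + (271 - 14473) = (-7 + 27889 - 2672) - 14202 = 25210 - 14202 = 11008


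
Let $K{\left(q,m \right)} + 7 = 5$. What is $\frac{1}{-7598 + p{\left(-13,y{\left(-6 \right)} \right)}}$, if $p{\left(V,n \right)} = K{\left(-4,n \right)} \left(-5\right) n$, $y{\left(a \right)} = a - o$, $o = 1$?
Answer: $- \frac{1}{7668} \approx -0.00013041$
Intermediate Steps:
$K{\left(q,m \right)} = -2$ ($K{\left(q,m \right)} = -7 + 5 = -2$)
$y{\left(a \right)} = -1 + a$ ($y{\left(a \right)} = a - 1 = -1 + a$)
$p{\left(V,n \right)} = 10 n$ ($p{\left(V,n \right)} = \left(-2\right) \left(-5\right) n = 10 n$)
$\frac{1}{-7598 + p{\left(-13,y{\left(-6 \right)} \right)}} = \frac{1}{-7598 + 10 \left(-1 - 6\right)} = \frac{1}{-7598 + 10 \left(-7\right)} = \frac{1}{-7598 - 70} = \frac{1}{-7668} = - \frac{1}{7668}$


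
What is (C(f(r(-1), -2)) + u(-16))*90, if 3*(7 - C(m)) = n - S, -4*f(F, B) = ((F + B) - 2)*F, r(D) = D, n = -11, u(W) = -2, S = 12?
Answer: 1140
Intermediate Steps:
f(F, B) = -F*(-2 + B + F)/4 (f(F, B) = -((F + B) - 2)*F/4 = -((B + F) - 2)*F/4 = -(-2 + B + F)*F/4 = -F*(-2 + B + F)/4)
C(m) = 44/3 (C(m) = 7 - (-11 - 1*12)/3 = 7 - (-11 - 12)/3 = 7 - 1/3*(-23) = 7 + 23/3 = 44/3)
(C(f(r(-1), -2)) + u(-16))*90 = (44/3 - 2)*90 = (38/3)*90 = 1140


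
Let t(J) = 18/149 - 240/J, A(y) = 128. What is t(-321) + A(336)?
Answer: 2054550/15943 ≈ 128.87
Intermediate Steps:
t(J) = 18/149 - 240/J (t(J) = 18*(1/149) - 240/J = 18/149 - 240/J)
t(-321) + A(336) = (18/149 - 240/(-321)) + 128 = (18/149 - 240*(-1/321)) + 128 = (18/149 + 80/107) + 128 = 13846/15943 + 128 = 2054550/15943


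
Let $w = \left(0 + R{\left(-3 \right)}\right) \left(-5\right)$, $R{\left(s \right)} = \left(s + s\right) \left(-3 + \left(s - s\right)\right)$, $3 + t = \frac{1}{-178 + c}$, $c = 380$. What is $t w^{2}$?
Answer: $- \frac{2450250}{101} \approx -24260.0$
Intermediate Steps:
$t = - \frac{605}{202}$ ($t = -3 + \frac{1}{-178 + 380} = -3 + \frac{1}{202} = - \frac{605}{202} \approx -2.995$)
$R{\left(s \right)} = - 6 s$ ($R{\left(s \right)} = 2 s \left(-3 + 0\right) = 2 s \left(-3\right) = - 6 s$)
$w = -90$ ($w = \left(0 - -18\right) \left(-5\right) = \left(0 + 18\right) \left(-5\right) = 18 \left(-5\right) = -90$)
$t w^{2} = - \frac{605 \left(-90\right)^{2}}{202} = \left(- \frac{605}{202}\right) 8100 = - \frac{2450250}{101}$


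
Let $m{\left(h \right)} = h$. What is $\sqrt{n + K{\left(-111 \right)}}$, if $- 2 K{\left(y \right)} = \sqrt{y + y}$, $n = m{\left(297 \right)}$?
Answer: $\frac{\sqrt{1188 - 2 i \sqrt{222}}}{2} \approx 17.235 - 0.21612 i$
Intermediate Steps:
$n = 297$
$K{\left(y \right)} = - \frac{\sqrt{2} \sqrt{y}}{2}$ ($K{\left(y \right)} = - \frac{\sqrt{y + y}}{2} = - \frac{\sqrt{2 y}}{2} = - \frac{\sqrt{2} \sqrt{y}}{2}$)
$\sqrt{n + K{\left(-111 \right)}} = \sqrt{297 - \frac{\sqrt{2} \sqrt{-111}}{2}} = \sqrt{297 - \frac{\sqrt{2} i \sqrt{111}}{2}} = \sqrt{297 - \frac{i \sqrt{222}}{2}}$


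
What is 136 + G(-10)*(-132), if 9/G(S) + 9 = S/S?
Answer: 569/2 ≈ 284.50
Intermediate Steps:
G(S) = -9/8 (G(S) = 9/(-9 + S/S) = 9/(-9 + 1) = 9/(-8) = 9*(-⅛) = -9/8)
136 + G(-10)*(-132) = 136 - 9/8*(-132) = 136 + 297/2 = 569/2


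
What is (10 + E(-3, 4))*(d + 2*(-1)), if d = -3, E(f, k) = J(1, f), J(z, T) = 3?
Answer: -65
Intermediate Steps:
E(f, k) = 3
(10 + E(-3, 4))*(d + 2*(-1)) = (10 + 3)*(-3 + 2*(-1)) = 13*(-3 - 2) = 13*(-5) = -65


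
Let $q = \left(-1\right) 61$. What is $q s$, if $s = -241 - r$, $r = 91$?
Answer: $20252$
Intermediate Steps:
$s = -332$ ($s = -241 - 91 = -332$)
$q = -61$
$q s = \left(-61\right) \left(-332\right) = 20252$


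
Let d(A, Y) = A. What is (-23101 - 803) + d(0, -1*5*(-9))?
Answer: -23904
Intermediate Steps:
(-23101 - 803) + d(0, -1*5*(-9)) = (-23101 - 803) + 0 = -23904 + 0 = -23904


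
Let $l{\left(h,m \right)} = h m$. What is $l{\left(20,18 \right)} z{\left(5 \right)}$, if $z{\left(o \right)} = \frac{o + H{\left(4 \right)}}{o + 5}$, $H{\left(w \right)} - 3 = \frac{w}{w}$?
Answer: $324$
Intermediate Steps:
$H{\left(w \right)} = 4$ ($H{\left(w \right)} = 3 + \frac{w}{w} = 3 + 1 = 4$)
$z{\left(o \right)} = \frac{4 + o}{5 + o}$ ($z{\left(o \right)} = \frac{o + 4}{o + 5} = \frac{4 + o}{5 + o}$)
$l{\left(20,18 \right)} z{\left(5 \right)} = 20 \cdot 18 \frac{4 + 5}{5 + 5} = 360 \cdot \frac{1}{10} \cdot 9 = 360 \cdot \frac{9}{10} = 324$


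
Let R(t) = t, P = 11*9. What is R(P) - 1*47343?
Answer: -47244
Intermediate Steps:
P = 99
R(P) - 1*47343 = 99 - 1*47343 = 99 - 47343 = -47244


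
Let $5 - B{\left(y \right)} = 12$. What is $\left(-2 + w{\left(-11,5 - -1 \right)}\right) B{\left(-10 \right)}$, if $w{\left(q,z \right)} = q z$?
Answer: $476$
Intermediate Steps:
$B{\left(y \right)} = -7$ ($B{\left(y \right)} = 5 - 12 = -7$)
$\left(-2 + w{\left(-11,5 - -1 \right)}\right) B{\left(-10 \right)} = \left(-2 - 11 \left(5 - -1\right)\right) \left(-7\right) = \left(-2 - 11 \left(5 + 1\right)\right) \left(-7\right) = \left(-2 - 66\right) \left(-7\right) = \left(-68\right) \left(-7\right) = 476$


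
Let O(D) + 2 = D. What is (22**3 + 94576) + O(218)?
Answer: 105440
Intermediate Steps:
O(D) = -2 + D
(22**3 + 94576) + O(218) = (22**3 + 94576) + (-2 + 218) = (10648 + 94576) + 216 = 105224 + 216 = 105440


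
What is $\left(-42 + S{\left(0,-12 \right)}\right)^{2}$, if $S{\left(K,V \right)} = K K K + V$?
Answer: $2916$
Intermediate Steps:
$S{\left(K,V \right)} = V + K^{3}$ ($S{\left(K,V \right)} = K K^{2} + V = K^{3} + V = V + K^{3}$)
$\left(-42 + S{\left(0,-12 \right)}\right)^{2} = \left(-42 - \left(12 - 0^{3}\right)\right)^{2} = \left(-42 + \left(-12 + 0\right)\right)^{2} = \left(-42 - 12\right)^{2} = \left(-54\right)^{2} = 2916$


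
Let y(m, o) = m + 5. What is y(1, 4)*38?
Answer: 228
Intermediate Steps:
y(m, o) = 5 + m
y(1, 4)*38 = (5 + 1)*38 = 6*38 = 228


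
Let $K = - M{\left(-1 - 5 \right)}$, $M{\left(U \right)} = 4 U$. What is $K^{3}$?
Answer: $13824$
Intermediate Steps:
$K = 24$ ($K = - 4 \left(-1 - 5\right) = - 4 \left(-6\right) = \left(-1\right) \left(-24\right) = 24$)
$K^{3} = 24^{3} = 13824$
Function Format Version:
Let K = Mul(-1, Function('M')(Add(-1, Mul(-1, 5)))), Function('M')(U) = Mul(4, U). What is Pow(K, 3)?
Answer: 13824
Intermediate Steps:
K = 24 (K = Mul(-1, Mul(4, Add(-1, Mul(-1, 5)))) = Mul(-1, Mul(4, Add(-1, -5))) = Mul(-1, Mul(4, -6)) = Mul(-1, -24) = 24)
Pow(K, 3) = Pow(24, 3) = 13824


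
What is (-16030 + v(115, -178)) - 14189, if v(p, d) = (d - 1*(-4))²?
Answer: 57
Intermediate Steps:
v(p, d) = (4 + d)² (v(p, d) = (d + 4)² = (4 + d)²)
(-16030 + v(115, -178)) - 14189 = (-16030 + (4 - 178)²) - 14189 = (-16030 + (-174)²) - 14189 = (-16030 + 30276) - 14189 = 14246 - 14189 = 57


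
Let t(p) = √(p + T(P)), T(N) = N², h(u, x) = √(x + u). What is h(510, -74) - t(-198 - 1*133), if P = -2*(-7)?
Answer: 2*√109 - 3*I*√15 ≈ 20.881 - 11.619*I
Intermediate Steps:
h(u, x) = √(u + x)
P = 14
t(p) = √(196 + p) (t(p) = √(p + 14²) = √(p + 196) = √(196 + p))
h(510, -74) - t(-198 - 1*133) = √(510 - 74) - √(196 + (-198 - 1*133)) = √436 - √(196 + (-198 - 133)) = 2*√109 - √(196 - 331) = 2*√109 - √(-135) = 2*√109 - 3*I*√15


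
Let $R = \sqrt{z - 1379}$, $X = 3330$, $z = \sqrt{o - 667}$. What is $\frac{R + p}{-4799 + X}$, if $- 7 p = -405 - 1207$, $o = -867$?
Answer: $- \frac{124}{791} - \frac{\sqrt{-1379 + i \sqrt{1534}}}{1469} \approx -0.15712 - 0.025282 i$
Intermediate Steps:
$z = i \sqrt{1534}$ ($z = \sqrt{-867 - 667} = \sqrt{-1534} = i \sqrt{1534} \approx 39.166 i$)
$R = \sqrt{-1379 + i \sqrt{1534}}$ ($R = \sqrt{i \sqrt{1534} - 1379} = \sqrt{-1379 + i \sqrt{1534}} \approx 0.5273 + 37.139 i$)
$p = \frac{1612}{7}$ ($p = - \frac{-405 - 1207}{7} = \left(- \frac{1}{7}\right) \left(-1612\right) = \frac{1612}{7} \approx 230.29$)
$\frac{R + p}{-4799 + X} = \frac{\sqrt{-1379 + i \sqrt{1534}} + \frac{1612}{7}}{-4799 + 3330} = \frac{\frac{1612}{7} + \sqrt{-1379 + i \sqrt{1534}}}{-1469} = \left(\frac{1612}{7} + \sqrt{-1379 + i \sqrt{1534}}\right) \left(- \frac{1}{1469}\right) = - \frac{124}{791} - \frac{\sqrt{-1379 + i \sqrt{1534}}}{1469}$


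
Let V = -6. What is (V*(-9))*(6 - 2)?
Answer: 216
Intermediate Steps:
(V*(-9))*(6 - 2) = (-6*(-9))*(6 - 2) = 54*4 = 216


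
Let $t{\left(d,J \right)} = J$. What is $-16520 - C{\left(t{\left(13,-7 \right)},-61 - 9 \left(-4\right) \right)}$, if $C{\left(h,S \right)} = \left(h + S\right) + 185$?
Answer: $-16673$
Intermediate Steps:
$C{\left(h,S \right)} = 185 + S + h$ ($C{\left(h,S \right)} = \left(S + h\right) + 185 = 185 + S + h$)
$-16520 - C{\left(t{\left(13,-7 \right)},-61 - 9 \left(-4\right) \right)} = -16520 - \left(185 - \left(61 + 9 \left(-4\right)\right) - 7\right) = -16520 - \left(185 - 25 - 7\right) = -16520 - 153 = -16673$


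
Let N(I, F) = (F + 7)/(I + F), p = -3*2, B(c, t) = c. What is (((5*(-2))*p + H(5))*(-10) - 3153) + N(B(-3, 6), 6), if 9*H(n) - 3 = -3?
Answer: -11246/3 ≈ -3748.7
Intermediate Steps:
p = -6
N(I, F) = (7 + F)/(F + I)
H(n) = 0 (H(n) = ⅓ + (⅑)*(-3) = ⅓ - ⅓ = 0)
(((5*(-2))*p + H(5))*(-10) - 3153) + N(B(-3, 6), 6) = (((5*(-2))*(-6) + 0)*(-10) - 3153) + (7 + 6)/(6 - 3) = ((-10*(-6) + 0)*(-10) - 3153) + 13/3 = ((60 + 0)*(-10) - 3153) + (⅓)*13 = (60*(-10) - 3153) + 13/3 = (-600 - 3153) + 13/3 = -3753 + 13/3 = -11246/3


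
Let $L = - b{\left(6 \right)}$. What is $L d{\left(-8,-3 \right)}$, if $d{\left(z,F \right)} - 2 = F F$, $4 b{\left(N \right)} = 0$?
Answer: $0$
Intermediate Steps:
$b{\left(N \right)} = 0$ ($b{\left(N \right)} = \frac{1}{4} \cdot 0 = 0$)
$d{\left(z,F \right)} = 2 + F^{2}$ ($d{\left(z,F \right)} = 2 + F F = 2 + F^{2}$)
$L = 0$ ($L = \left(-1\right) 0 = 0$)
$L d{\left(-8,-3 \right)} = 0 \left(2 + \left(-3\right)^{2}\right) = 0 \left(2 + 9\right) = 0 \cdot 11 = 0$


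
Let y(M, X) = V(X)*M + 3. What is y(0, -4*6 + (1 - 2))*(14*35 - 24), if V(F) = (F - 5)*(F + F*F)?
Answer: 1398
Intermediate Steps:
V(F) = (-5 + F)*(F + F**2)
y(M, X) = 3 + M*X*(-5 + X**2 - 4*X) (y(M, X) = (X*(-5 + X**2 - 4*X))*M + 3 = M*X*(-5 + X**2 - 4*X) + 3 = 3 + M*X*(-5 + X**2 - 4*X))
y(0, -4*6 + (1 - 2))*(14*35 - 24) = (3 - 1*0*(-4*6 + (1 - 2))*(5 - (-4*6 + (1 - 2))**2 + 4*(-4*6 + (1 - 2))))*(14*35 - 24) = (3 - 1*0*(-24 - 1)*(5 - (-24 - 1)**2 + 4*(-24 - 1)))*(490 - 24) = (3 - 1*0*(-25)*(5 - 1*(-25)**2 + 4*(-25)))*466 = (3 - 1*0*(-25)*(5 - 1*625 - 100))*466 = (3 - 1*0*(-25)*(5 - 625 - 100))*466 = (3 - 1*0*(-25)*(-720))*466 = (3 + 0)*466 = 3*466 = 1398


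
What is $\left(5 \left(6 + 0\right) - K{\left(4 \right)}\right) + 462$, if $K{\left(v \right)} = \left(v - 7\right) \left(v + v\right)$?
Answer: $516$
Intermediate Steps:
$K{\left(v \right)} = 2 v \left(-7 + v\right)$ ($K{\left(v \right)} = \left(-7 + v\right) 2 v = 2 v \left(-7 + v\right)$)
$\left(5 \left(6 + 0\right) - K{\left(4 \right)}\right) + 462 = \left(5 \left(6 + 0\right) - 2 \cdot 4 \left(-7 + 4\right)\right) + 462 = \left(5 \cdot 6 - 2 \cdot 4 \left(-3\right)\right) + 462 = \left(30 - -24\right) + 462 = \left(30 + 24\right) + 462 = 54 + 462 = 516$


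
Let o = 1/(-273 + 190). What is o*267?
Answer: -267/83 ≈ -3.2169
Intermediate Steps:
o = -1/83 (o = 1/(-83) = -1/83 ≈ -0.012048)
o*267 = -1/83*267 = -267/83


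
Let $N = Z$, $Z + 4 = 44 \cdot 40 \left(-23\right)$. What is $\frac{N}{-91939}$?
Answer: $\frac{40484}{91939} \approx 0.44034$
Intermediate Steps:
$Z = -40484$ ($Z = -4 + 44 \cdot 40 \left(-23\right) = -4 + 1760 \left(-23\right) = -4 - 40480 = -40484$)
$N = -40484$
$\frac{N}{-91939} = - \frac{40484}{-91939} = \left(-40484\right) \left(- \frac{1}{91939}\right) = \frac{40484}{91939}$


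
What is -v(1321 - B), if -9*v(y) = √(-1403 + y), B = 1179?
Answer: I*√1261/9 ≈ 3.9456*I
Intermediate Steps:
v(y) = -√(-1403 + y)/9
-v(1321 - B) = -(-1)*√(-1403 + (1321 - 1*1179))/9 = -(-1)*√(-1403 + (1321 - 1179))/9 = -(-1)*√(-1403 + 142)/9 = -(-1)*√(-1261)/9 = -(-1)*I*√1261/9 = I*√1261/9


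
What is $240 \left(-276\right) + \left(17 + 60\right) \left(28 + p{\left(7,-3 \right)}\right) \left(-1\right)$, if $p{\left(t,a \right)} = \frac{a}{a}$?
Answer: $-68473$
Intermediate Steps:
$p{\left(t,a \right)} = 1$
$240 \left(-276\right) + \left(17 + 60\right) \left(28 + p{\left(7,-3 \right)}\right) \left(-1\right) = 240 \left(-276\right) + \left(17 + 60\right) \left(28 + 1\right) \left(-1\right) = -66240 + 77 \cdot 29 \left(-1\right) = -66240 + 2233 \left(-1\right) = -66240 - 2233 = -68473$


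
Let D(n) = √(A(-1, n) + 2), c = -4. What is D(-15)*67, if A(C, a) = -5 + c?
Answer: 67*I*√7 ≈ 177.27*I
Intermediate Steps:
A(C, a) = -9 (A(C, a) = -5 - 4 = -9)
D(n) = I*√7 (D(n) = √(-9 + 2) = √(-7) = I*√7)
D(-15)*67 = (I*√7)*67 = 67*I*√7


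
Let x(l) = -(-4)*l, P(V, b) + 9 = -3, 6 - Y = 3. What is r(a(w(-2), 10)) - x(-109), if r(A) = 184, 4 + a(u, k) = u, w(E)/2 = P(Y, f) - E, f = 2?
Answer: 620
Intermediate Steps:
Y = 3 (Y = 6 - 1*3 = 6 - 3 = 3)
P(V, b) = -12 (P(V, b) = -9 - 3 = -12)
w(E) = -24 - 2*E (w(E) = 2*(-12 - E) = -24 - 2*E)
a(u, k) = -4 + u
x(l) = 4*l
r(a(w(-2), 10)) - x(-109) = 184 - 4*(-109) = 184 - 1*(-436) = 184 + 436 = 620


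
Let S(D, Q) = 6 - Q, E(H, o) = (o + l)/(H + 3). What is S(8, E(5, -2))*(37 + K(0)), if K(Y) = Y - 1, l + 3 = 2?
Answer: 459/2 ≈ 229.50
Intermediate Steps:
l = -1 (l = -3 + 2 = -1)
E(H, o) = (-1 + o)/(3 + H) (E(H, o) = (o - 1)/(H + 3) = (-1 + o)/(3 + H))
K(Y) = -1 + Y
S(8, E(5, -2))*(37 + K(0)) = (6 - (-1 - 2)/(3 + 5))*(37 + (-1 + 0)) = (6 - (-3)/8)*(37 - 1) = (6 - (-3)/8)*36 = (6 - 1*(-3/8))*36 = (6 + 3/8)*36 = (51/8)*36 = 459/2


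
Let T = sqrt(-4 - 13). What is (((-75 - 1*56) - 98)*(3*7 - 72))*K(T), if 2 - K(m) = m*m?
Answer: 221901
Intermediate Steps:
T = I*sqrt(17) (T = sqrt(-17) = I*sqrt(17) ≈ 4.1231*I)
K(m) = 2 - m**2 (K(m) = 2 - m*m = 2 - m**2)
(((-75 - 1*56) - 98)*(3*7 - 72))*K(T) = (((-75 - 1*56) - 98)*(3*7 - 72))*(2 - (I*sqrt(17))**2) = (((-75 - 56) - 98)*(21 - 72))*(2 - 1*(-17)) = ((-131 - 98)*(-51))*(2 + 17) = -229*(-51)*19 = 11679*19 = 221901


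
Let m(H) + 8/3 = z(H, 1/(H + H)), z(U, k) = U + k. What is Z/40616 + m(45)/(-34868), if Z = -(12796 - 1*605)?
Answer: -2400725531/7966117620 ≈ -0.30137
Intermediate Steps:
m(H) = -8/3 + H + 1/(2*H) (m(H) = -8/3 + (H + 1/(H + H)) = -8/3 + (H + 1/(2*H)) = -8/3 + H + 1/(2*H))
Z = -12191 (Z = -(12796 - 605) = -1*12191 = -12191)
Z/40616 + m(45)/(-34868) = -12191/40616 + (-8/3 + 45 + (½)/45)/(-34868) = -12191*1/40616 + (-8/3 + 45 + (½)*(1/45))*(-1/34868) = -12191/40616 + (-8/3 + 45 + 1/90)*(-1/34868) = -12191/40616 + (3811/90)*(-1/34868) = -12191/40616 - 3811/3138120 = -2400725531/7966117620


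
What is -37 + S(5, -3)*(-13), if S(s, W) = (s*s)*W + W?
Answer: 977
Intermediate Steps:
S(s, W) = W + W*s² (S(s, W) = s²*W + W = W*s² + W = W + W*s²)
-37 + S(5, -3)*(-13) = -37 - 3*(1 + 5²)*(-13) = -37 - 3*(1 + 25)*(-13) = -37 - 3*26*(-13) = -37 - 78*(-13) = -37 + 1014 = 977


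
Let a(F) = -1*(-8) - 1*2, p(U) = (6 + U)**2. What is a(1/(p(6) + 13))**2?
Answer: 36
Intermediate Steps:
a(F) = 6 (a(F) = 8 - 2 = 6)
a(1/(p(6) + 13))**2 = 6**2 = 36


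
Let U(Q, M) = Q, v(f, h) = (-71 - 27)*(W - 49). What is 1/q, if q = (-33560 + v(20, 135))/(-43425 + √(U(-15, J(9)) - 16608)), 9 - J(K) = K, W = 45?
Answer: 14475/11056 - I*√1847/11056 ≈ 1.3092 - 0.0038872*I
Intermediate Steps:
v(f, h) = 392 (v(f, h) = (-71 - 27)*(45 - 49) = -98*(-4) = 392)
J(K) = 9 - K
q = -33168/(-43425 + 3*I*√1847) (q = (-33560 + 392)/(-43425 + √(-15 - 16608)) = -33168/(-43425 + √(-16623)) = -33168/(-43425 + 3*I*√1847) ≈ 0.76379 + 0.0022677*I)
1/q = 1/(10002225/13095467 + 691*I*√1847/13095467)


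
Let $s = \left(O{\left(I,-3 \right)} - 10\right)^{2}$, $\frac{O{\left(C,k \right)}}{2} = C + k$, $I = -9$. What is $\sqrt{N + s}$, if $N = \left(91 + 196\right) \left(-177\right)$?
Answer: $i \sqrt{49643} \approx 222.81 i$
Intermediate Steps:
$N = -50799$ ($N = 287 \left(-177\right) = -50799$)
$O{\left(C,k \right)} = 2 C + 2 k$ ($O{\left(C,k \right)} = 2 \left(C + k\right) = 2 C + 2 k$)
$s = 1156$ ($s = \left(\left(2 \left(-9\right) + 2 \left(-3\right)\right) - 10\right)^{2} = \left(\left(-18 - 6\right) - 10\right)^{2} = \left(-24 - 10\right)^{2} = \left(-34\right)^{2} = 1156$)
$\sqrt{N + s} = \sqrt{-50799 + 1156} = \sqrt{-49643} = i \sqrt{49643}$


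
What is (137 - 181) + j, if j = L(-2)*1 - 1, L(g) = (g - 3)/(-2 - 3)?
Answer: -44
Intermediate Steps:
L(g) = ⅗ - g/5 (L(g) = (-3 + g)/(-5) = (-3 + g)*(-⅕) = ⅗ - g/5)
j = 0 (j = (⅗ - ⅕*(-2))*1 - 1 = (⅗ + ⅖)*1 - 1 = 1*1 - 1 = 1 - 1 = 0)
(137 - 181) + j = (137 - 181) + 0 = -44 + 0 = -44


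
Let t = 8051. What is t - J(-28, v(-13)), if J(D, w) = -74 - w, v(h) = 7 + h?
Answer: 8119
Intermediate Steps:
t - J(-28, v(-13)) = 8051 - (-74 - (7 - 13)) = 8051 - (-74 - 1*(-6)) = 8051 - (-74 + 6) = 8051 - 1*(-68) = 8051 + 68 = 8119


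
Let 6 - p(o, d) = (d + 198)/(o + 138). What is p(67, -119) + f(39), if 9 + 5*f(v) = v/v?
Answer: 823/205 ≈ 4.0146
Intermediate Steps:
f(v) = -8/5 (f(v) = -9/5 + (v/v)/5 = -9/5 + (⅕)*1 = -9/5 + ⅕ = -8/5)
p(o, d) = 6 - (198 + d)/(138 + o) (p(o, d) = 6 - (d + 198)/(o + 138) = 6 - (198 + d)/(138 + o))
p(67, -119) + f(39) = (630 - 1*(-119) + 6*67)/(138 + 67) - 8/5 = (630 + 119 + 402)/205 - 8/5 = (1/205)*1151 - 8/5 = 1151/205 - 8/5 = 823/205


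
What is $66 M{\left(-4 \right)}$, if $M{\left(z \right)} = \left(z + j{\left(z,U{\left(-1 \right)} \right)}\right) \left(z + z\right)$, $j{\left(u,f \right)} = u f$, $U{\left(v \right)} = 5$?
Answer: $12672$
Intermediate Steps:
$j{\left(u,f \right)} = f u$
$M{\left(z \right)} = 12 z^{2}$ ($M{\left(z \right)} = \left(z + 5 z\right) \left(z + z\right) = 6 z 2 z = 12 z^{2}$)
$66 M{\left(-4 \right)} = 66 \cdot 12 \left(-4\right)^{2} = 66 \cdot 12 \cdot 16 = 66 \cdot 192 = 12672$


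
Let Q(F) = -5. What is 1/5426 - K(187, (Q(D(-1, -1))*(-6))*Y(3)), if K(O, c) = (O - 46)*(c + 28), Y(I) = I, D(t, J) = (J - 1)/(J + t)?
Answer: -90277787/5426 ≈ -16638.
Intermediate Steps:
D(t, J) = (-1 + J)/(J + t)
K(O, c) = (-46 + O)*(28 + c)
1/5426 - K(187, (Q(D(-1, -1))*(-6))*Y(3)) = 1/5426 - (-1288 - 46*(-5*(-6))*3 + 28*187 + 187*(-5*(-6)*3)) = 1/5426 - (-1288 - 1380*3 + 5236 + 187*(30*3)) = 1/5426 - (-1288 - 46*90 + 5236 + 187*90) = 1/5426 - (-1288 - 4140 + 5236 + 16830) = 1/5426 - 1*16638 = 1/5426 - 16638 = -90277787/5426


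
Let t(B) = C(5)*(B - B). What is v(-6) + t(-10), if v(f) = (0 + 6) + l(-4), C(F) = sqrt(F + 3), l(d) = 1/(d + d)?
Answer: 47/8 ≈ 5.8750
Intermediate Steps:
l(d) = 1/(2*d)
C(F) = sqrt(3 + F)
v(f) = 47/8 (v(f) = (0 + 6) + (1/2)/(-4) = 6 + (1/2)*(-1/4) = 6 - 1/8 = 47/8)
t(B) = 0 (t(B) = sqrt(3 + 5)*(B - B) = sqrt(8)*0 = (2*sqrt(2))*0 = 0)
v(-6) + t(-10) = 47/8 + 0 = 47/8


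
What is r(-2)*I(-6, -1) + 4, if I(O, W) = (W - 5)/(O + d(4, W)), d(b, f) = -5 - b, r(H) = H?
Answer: 16/5 ≈ 3.2000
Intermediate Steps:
I(O, W) = (-5 + W)/(-9 + O) (I(O, W) = (W - 5)/(O + (-5 - 1*4)) = (-5 + W)/(O + (-5 - 4)) = (-5 + W)/(O - 9) = (-5 + W)/(-9 + O))
r(-2)*I(-6, -1) + 4 = -2*(-5 - 1)/(-9 - 6) + 4 = -2*(-6)/(-15) + 4 = -(-2)*(-6)/15 + 4 = -2*⅖ + 4 = -⅘ + 4 = 16/5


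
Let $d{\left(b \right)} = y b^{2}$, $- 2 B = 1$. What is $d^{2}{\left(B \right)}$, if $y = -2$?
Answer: $\frac{1}{4} \approx 0.25$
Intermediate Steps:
$B = - \frac{1}{2}$ ($B = \left(- \frac{1}{2}\right) 1 = - \frac{1}{2} \approx -0.5$)
$d{\left(b \right)} = - 2 b^{2}$
$d^{2}{\left(B \right)} = \left(- 2 \left(- \frac{1}{2}\right)^{2}\right)^{2} = \left(\left(-2\right) \frac{1}{4}\right)^{2} = \left(- \frac{1}{2}\right)^{2} = \frac{1}{4}$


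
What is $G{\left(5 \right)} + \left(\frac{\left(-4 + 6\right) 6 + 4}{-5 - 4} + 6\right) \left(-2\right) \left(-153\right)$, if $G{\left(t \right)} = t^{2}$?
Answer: $1317$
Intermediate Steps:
$G{\left(5 \right)} + \left(\frac{\left(-4 + 6\right) 6 + 4}{-5 - 4} + 6\right) \left(-2\right) \left(-153\right) = 5^{2} + \left(\frac{\left(-4 + 6\right) 6 + 4}{-5 - 4} + 6\right) \left(-2\right) \left(-153\right) = 25 + \left(\frac{2 \cdot 6 + 4}{-9} + 6\right) \left(-2\right) \left(-153\right) = 25 + \left(\left(12 + 4\right) \left(- \frac{1}{9}\right) + 6\right) \left(-2\right) \left(-153\right) = 25 + \left(16 \left(- \frac{1}{9}\right) + 6\right) \left(-2\right) \left(-153\right) = 25 + \left(- \frac{16}{9} + 6\right) \left(-2\right) \left(-153\right) = 25 + \frac{38}{9} \left(-2\right) \left(-153\right) = 25 - -1292 = 25 + 1292 = 1317$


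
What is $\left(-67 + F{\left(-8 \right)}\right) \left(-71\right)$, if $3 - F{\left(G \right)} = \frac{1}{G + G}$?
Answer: $\frac{72633}{16} \approx 4539.6$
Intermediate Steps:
$F{\left(G \right)} = 3 - \frac{1}{2 G}$ ($F{\left(G \right)} = 3 - \frac{1}{G + G} = 3 - \frac{1}{2 G}$)
$\left(-67 + F{\left(-8 \right)}\right) \left(-71\right) = \left(-67 + \left(3 - \frac{1}{2 \left(-8\right)}\right)\right) \left(-71\right) = \left(-67 + \left(3 - - \frac{1}{16}\right)\right) \left(-71\right) = \left(-67 + \left(3 + \frac{1}{16}\right)\right) \left(-71\right) = \left(-67 + \frac{49}{16}\right) \left(-71\right) = \left(- \frac{1023}{16}\right) \left(-71\right) = \frac{72633}{16}$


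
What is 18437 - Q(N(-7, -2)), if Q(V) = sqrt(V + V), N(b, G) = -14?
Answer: 18437 - 2*I*sqrt(7) ≈ 18437.0 - 5.2915*I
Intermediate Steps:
Q(V) = sqrt(2)*sqrt(V) (Q(V) = sqrt(2*V) = sqrt(2)*sqrt(V))
18437 - Q(N(-7, -2)) = 18437 - sqrt(2)*sqrt(-14) = 18437 - sqrt(2)*I*sqrt(14) = 18437 - 2*I*sqrt(7)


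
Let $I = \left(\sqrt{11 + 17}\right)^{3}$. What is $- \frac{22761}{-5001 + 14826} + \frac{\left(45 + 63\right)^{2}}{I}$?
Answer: $- \frac{7587}{3275} + \frac{1458 \sqrt{7}}{49} \approx 76.408$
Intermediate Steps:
$I = 56 \sqrt{7}$ ($I = \left(\sqrt{28}\right)^{3} = \left(2 \sqrt{7}\right)^{3} = 56 \sqrt{7} \approx 148.16$)
$- \frac{22761}{-5001 + 14826} + \frac{\left(45 + 63\right)^{2}}{I} = - \frac{22761}{-5001 + 14826} + \frac{\left(45 + 63\right)^{2}}{56 \sqrt{7}} = - \frac{22761}{9825} + 108^{2} \frac{\sqrt{7}}{392} = \left(-22761\right) \frac{1}{9825} + 11664 \frac{\sqrt{7}}{392} = - \frac{7587}{3275} + \frac{1458 \sqrt{7}}{49}$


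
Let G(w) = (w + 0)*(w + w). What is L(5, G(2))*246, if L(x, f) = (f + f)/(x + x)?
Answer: 1968/5 ≈ 393.60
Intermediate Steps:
G(w) = 2*w² (G(w) = w*(2*w) = 2*w²)
L(x, f) = f/x (L(x, f) = (2*f)/((2*x)) = (2*f)*(1/(2*x)) = f/x)
L(5, G(2))*246 = ((2*2²)/5)*246 = ((2*4)*(⅕))*246 = (8*(⅕))*246 = (8/5)*246 = 1968/5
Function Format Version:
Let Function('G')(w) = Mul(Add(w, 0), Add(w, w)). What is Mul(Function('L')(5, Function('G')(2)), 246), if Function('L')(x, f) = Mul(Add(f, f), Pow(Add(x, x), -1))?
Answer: Rational(1968, 5) ≈ 393.60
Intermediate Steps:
Function('G')(w) = Mul(2, Pow(w, 2)) (Function('G')(w) = Mul(w, Mul(2, w)) = Mul(2, Pow(w, 2)))
Function('L')(x, f) = Mul(f, Pow(x, -1)) (Function('L')(x, f) = Mul(Mul(2, f), Pow(Mul(2, x), -1)) = Mul(Mul(2, f), Mul(Rational(1, 2), Pow(x, -1))) = Mul(f, Pow(x, -1)))
Mul(Function('L')(5, Function('G')(2)), 246) = Mul(Mul(Mul(2, Pow(2, 2)), Pow(5, -1)), 246) = Mul(Mul(Mul(2, 4), Rational(1, 5)), 246) = Mul(Mul(8, Rational(1, 5)), 246) = Mul(Rational(8, 5), 246) = Rational(1968, 5)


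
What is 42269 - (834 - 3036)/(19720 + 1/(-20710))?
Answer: 5754251961317/136133733 ≈ 42269.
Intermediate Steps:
42269 - (834 - 3036)/(19720 + 1/(-20710)) = 42269 - (-2202)/(19720 - 1/20710) = 42269 - (-2202)/408401199/20710 = 42269 - (-2202)*20710/408401199 = 42269 - 1*(-15201140/136133733) = 42269 + 15201140/136133733 = 5754251961317/136133733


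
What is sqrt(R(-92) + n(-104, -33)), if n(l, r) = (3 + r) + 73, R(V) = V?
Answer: 7*I ≈ 7.0*I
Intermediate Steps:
n(l, r) = 76 + r
sqrt(R(-92) + n(-104, -33)) = sqrt(-92 + (76 - 33)) = sqrt(-92 + 43) = sqrt(-49) = 7*I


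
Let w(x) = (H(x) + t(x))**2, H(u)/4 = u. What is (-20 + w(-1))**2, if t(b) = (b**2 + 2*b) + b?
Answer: 256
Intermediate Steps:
t(b) = b**2 + 3*b
H(u) = 4*u
w(x) = (4*x + x*(3 + x))**2
(-20 + w(-1))**2 = (-20 + (-1)**2*(7 - 1)**2)**2 = (-20 + 1*6**2)**2 = (-20 + 1*36)**2 = (-20 + 36)**2 = 16**2 = 256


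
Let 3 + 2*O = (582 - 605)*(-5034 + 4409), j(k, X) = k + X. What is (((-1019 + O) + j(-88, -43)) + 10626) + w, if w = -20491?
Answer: -3829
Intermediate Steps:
j(k, X) = X + k
O = 7186 (O = -3/2 + ((582 - 605)*(-5034 + 4409))/2 = -3/2 + (-23*(-625))/2 = -3/2 + (½)*14375 = -3/2 + 14375/2 = 7186)
(((-1019 + O) + j(-88, -43)) + 10626) + w = (((-1019 + 7186) + (-43 - 88)) + 10626) - 20491 = ((6167 - 131) + 10626) - 20491 = (6036 + 10626) - 20491 = 16662 - 20491 = -3829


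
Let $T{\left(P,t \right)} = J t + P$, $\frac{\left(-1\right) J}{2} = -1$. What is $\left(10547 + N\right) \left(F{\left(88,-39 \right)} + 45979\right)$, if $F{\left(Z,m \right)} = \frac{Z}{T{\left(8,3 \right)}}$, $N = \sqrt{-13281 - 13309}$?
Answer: $\frac{3395047659}{7} + \frac{321897 i \sqrt{26590}}{7} \approx 4.8501 \cdot 10^{8} + 7.4986 \cdot 10^{6} i$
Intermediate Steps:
$J = 2$ ($J = \left(-2\right) \left(-1\right) = 2$)
$N = i \sqrt{26590}$ ($N = \sqrt{-26590} = i \sqrt{26590} \approx 163.06 i$)
$T{\left(P,t \right)} = P + 2 t$ ($T{\left(P,t \right)} = 2 t + P = P + 2 t$)
$F{\left(Z,m \right)} = \frac{Z}{14}$ ($F{\left(Z,m \right)} = \frac{Z}{8 + 2 \cdot 3} = \frac{Z}{8 + 6} = \frac{Z}{14}$)
$\left(10547 + N\right) \left(F{\left(88,-39 \right)} + 45979\right) = \left(10547 + i \sqrt{26590}\right) \left(\frac{1}{14} \cdot 88 + 45979\right) = \left(10547 + i \sqrt{26590}\right) \left(\frac{44}{7} + 45979\right) = \left(10547 + i \sqrt{26590}\right) \frac{321897}{7} = \frac{3395047659}{7} + \frac{321897 i \sqrt{26590}}{7}$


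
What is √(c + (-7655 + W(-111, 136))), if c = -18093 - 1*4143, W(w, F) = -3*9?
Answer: I*√29918 ≈ 172.97*I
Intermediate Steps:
W(w, F) = -27
c = -22236 (c = -18093 - 4143 = -22236)
√(c + (-7655 + W(-111, 136))) = √(-22236 + (-7655 - 27)) = √(-22236 - 7682) = √(-29918) = I*√29918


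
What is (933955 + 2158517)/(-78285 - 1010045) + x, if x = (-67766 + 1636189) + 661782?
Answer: 1213597957589/544165 ≈ 2.2302e+6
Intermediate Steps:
x = 2230205 (x = 1568423 + 661782 = 2230205)
(933955 + 2158517)/(-78285 - 1010045) + x = (933955 + 2158517)/(-78285 - 1010045) + 2230205 = 3092472/(-1088330) + 2230205 = 3092472*(-1/1088330) + 2230205 = -1546236/544165 + 2230205 = 1213597957589/544165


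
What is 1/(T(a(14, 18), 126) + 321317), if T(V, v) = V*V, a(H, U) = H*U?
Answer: 1/384821 ≈ 2.5986e-6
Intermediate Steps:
T(V, v) = V²
1/(T(a(14, 18), 126) + 321317) = 1/((14*18)² + 321317) = 1/(252² + 321317) = 1/(63504 + 321317) = 1/384821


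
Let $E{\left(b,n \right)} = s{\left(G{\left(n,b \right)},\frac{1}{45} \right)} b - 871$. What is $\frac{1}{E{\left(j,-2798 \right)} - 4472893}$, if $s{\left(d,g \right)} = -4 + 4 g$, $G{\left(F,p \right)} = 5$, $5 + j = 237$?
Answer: $- \frac{45}{201360212} \approx -2.2348 \cdot 10^{-7}$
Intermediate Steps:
$j = 232$ ($j = -5 + 237 = 232$)
$E{\left(b,n \right)} = -871 - \frac{176 b}{45}$ ($E{\left(b,n \right)} = \left(-4 + \frac{4}{45}\right) b - 871 = - \frac{176 b}{45} - 871 = -871 - \frac{176 b}{45}$)
$\frac{1}{E{\left(j,-2798 \right)} - 4472893} = \frac{1}{\left(-871 - \frac{40832}{45}\right) - 4472893} = \frac{1}{- \frac{80027}{45} - 4472893} = \frac{1}{- \frac{201360212}{45}} = - \frac{45}{201360212}$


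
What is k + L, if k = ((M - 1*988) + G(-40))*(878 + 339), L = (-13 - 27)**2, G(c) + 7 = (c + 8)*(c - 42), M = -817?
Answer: 989804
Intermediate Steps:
G(c) = -7 + (-42 + c)*(8 + c) (G(c) = -7 + (c + 8)*(c - 42) = -7 + (8 + c)*(-42 + c) = -7 + (-42 + c)*(8 + c))
L = 1600 (L = (-40)**2 = 1600)
k = 988204 (k = ((-817 - 1*988) + (-343 + (-40)**2 - 34*(-40)))*(878 + 339) = ((-817 - 988) + (-343 + 1600 + 1360))*1217 = (-1805 + 2617)*1217 = 812*1217 = 988204)
k + L = 988204 + 1600 = 989804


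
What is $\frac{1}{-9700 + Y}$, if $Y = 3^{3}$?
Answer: $- \frac{1}{9673} \approx -0.00010338$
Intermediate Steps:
$Y = 27$
$\frac{1}{-9700 + Y} = \frac{1}{-9700 + 27} = \frac{1}{-9673} = - \frac{1}{9673}$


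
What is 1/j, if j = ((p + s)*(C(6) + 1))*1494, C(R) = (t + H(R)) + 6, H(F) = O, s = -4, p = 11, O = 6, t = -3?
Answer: 1/104580 ≈ 9.5621e-6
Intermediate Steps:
H(F) = 6
C(R) = 9 (C(R) = (-3 + 6) + 6 = 3 + 6 = 9)
j = 104580 (j = ((11 - 4)*(9 + 1))*1494 = (7*10)*1494 = 70*1494 = 104580)
1/j = 1/104580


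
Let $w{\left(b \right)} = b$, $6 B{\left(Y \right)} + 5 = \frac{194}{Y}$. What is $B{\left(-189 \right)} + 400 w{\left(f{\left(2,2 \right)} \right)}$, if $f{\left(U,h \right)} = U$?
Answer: $\frac{906061}{1134} \approx 799.0$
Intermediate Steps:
$B{\left(Y \right)} = - \frac{5}{6} + \frac{97}{3 Y}$ ($B{\left(Y \right)} = - \frac{5}{6} + \frac{194 \frac{1}{Y}}{6} = - \frac{5}{6} + \frac{97}{3 Y}$)
$B{\left(-189 \right)} + 400 w{\left(f{\left(2,2 \right)} \right)} = \frac{194 - -945}{6 \left(-189\right)} + 400 \cdot 2 = \frac{1}{6} \left(- \frac{1}{189}\right) \left(194 + 945\right) + 800 = \frac{1}{6} \left(- \frac{1}{189}\right) 1139 + 800 = - \frac{1139}{1134} + 800 = \frac{906061}{1134}$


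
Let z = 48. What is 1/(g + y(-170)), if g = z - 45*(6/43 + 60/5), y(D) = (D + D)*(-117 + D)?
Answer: 43/4174514 ≈ 1.0301e-5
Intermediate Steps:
y(D) = 2*D*(-117 + D) (y(D) = (2*D)*(-117 + D) = 2*D*(-117 + D))
g = -21426/43 (g = 48 - 45*(6/43 + 60/5) = 48 - 45*(6*(1/43) + 60*(⅕)) = 48 - 45*(6/43 + 12) = 48 - 45*522/43 = 48 - 23490/43 = -21426/43 ≈ -498.28)
1/(g + y(-170)) = 1/(-21426/43 + 2*(-170)*(-117 - 170)) = 1/(-21426/43 + 2*(-170)*(-287)) = 1/(-21426/43 + 97580) = 1/(4174514/43) = 43/4174514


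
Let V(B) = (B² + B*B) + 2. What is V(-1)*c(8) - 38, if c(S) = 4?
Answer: -22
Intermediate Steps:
V(B) = 2 + 2*B² (V(B) = (B² + B²) + 2 = 2*B² + 2 = 2 + 2*B²)
V(-1)*c(8) - 38 = (2 + 2*(-1)²)*4 - 38 = (2 + 2*1)*4 - 38 = (2 + 2)*4 - 38 = 4*4 - 38 = 16 - 38 = -22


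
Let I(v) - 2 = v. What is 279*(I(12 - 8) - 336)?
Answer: -92070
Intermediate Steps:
I(v) = 2 + v
279*(I(12 - 8) - 336) = 279*((2 + (12 - 8)) - 336) = 279*((2 + 4) - 336) = 279*(6 - 336) = 279*(-330) = -92070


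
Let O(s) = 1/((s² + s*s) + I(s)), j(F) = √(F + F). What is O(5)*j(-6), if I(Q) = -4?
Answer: I*√3/23 ≈ 0.075307*I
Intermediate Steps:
j(F) = √2*√F (j(F) = √(2*F) = √2*√F)
O(s) = 1/(-4 + 2*s²) (O(s) = 1/((s² + s*s) - 4) = 1/((s² + s²) - 4) = 1/(2*s² - 4) = 1/(-4 + 2*s²))
O(5)*j(-6) = (1/(2*(-2 + 5²)))*(√2*√(-6)) = (1/(2*(-2 + 25)))*(√2*(I*√6)) = ((½)/23)*(2*I*√3) = ((½)*(1/23))*(2*I*√3) = (2*I*√3)/46 = I*√3/23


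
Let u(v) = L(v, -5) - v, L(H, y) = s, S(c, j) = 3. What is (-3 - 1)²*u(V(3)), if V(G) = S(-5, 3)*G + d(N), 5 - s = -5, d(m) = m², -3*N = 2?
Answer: 80/9 ≈ 8.8889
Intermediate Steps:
N = -⅔ (N = -⅓*2 = -⅔ ≈ -0.66667)
s = 10 (s = 5 - 1*(-5) = 5 + 5 = 10)
L(H, y) = 10
V(G) = 4/9 + 3*G (V(G) = 3*G + (-⅔)² = 3*G + 4/9 = 4/9 + 3*G)
u(v) = 10 - v
(-3 - 1)²*u(V(3)) = (-3 - 1)²*(10 - (4/9 + 3*3)) = (-4)²*(10 - (4/9 + 9)) = 16*(10 - 1*85/9) = 16*(10 - 85/9) = 16*(5/9) = 80/9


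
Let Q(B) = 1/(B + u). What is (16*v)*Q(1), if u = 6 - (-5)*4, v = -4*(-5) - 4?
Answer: 256/27 ≈ 9.4815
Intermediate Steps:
v = 16 (v = 20 - 4 = 16)
u = 26 (u = 6 - 1*(-20) = 6 + 20 = 26)
Q(B) = 1/(26 + B) (Q(B) = 1/(B + 26) = 1/(26 + B))
(16*v)*Q(1) = (16*16)/(26 + 1) = 256/27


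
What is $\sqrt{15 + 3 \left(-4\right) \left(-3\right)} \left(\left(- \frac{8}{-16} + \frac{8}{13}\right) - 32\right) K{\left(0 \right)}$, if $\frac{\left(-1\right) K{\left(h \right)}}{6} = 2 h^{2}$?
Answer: $0$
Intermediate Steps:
$K{\left(h \right)} = - 12 h^{2}$ ($K{\left(h \right)} = - 6 \cdot 2 h^{2} = - 12 h^{2}$)
$\sqrt{15 + 3 \left(-4\right) \left(-3\right)} \left(\left(- \frac{8}{-16} + \frac{8}{13}\right) - 32\right) K{\left(0 \right)} = \sqrt{15 + 3 \left(-4\right) \left(-3\right)} \left(\left(- \frac{8}{-16} + \frac{8}{13}\right) - 32\right) \left(- 12 \cdot 0^{2}\right) = \sqrt{15 - -36} \left(\left(\left(-8\right) \left(- \frac{1}{16}\right) + 8 \cdot \frac{1}{13}\right) - 32\right) \left(\left(-12\right) 0\right) = \sqrt{15 + 36} \left(\left(\frac{1}{2} + \frac{8}{13}\right) - 32\right) 0 = \sqrt{51} \left(\frac{29}{26} - 32\right) 0 = \sqrt{51} \left(- \frac{803}{26}\right) 0 = - \frac{803 \sqrt{51}}{26} \cdot 0 = 0$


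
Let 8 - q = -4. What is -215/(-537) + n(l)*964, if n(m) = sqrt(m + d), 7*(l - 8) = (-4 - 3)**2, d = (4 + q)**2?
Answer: 215/537 + 964*sqrt(271) ≈ 15870.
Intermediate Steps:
q = 12 (q = 8 - 1*(-4) = 8 + 4 = 12)
d = 256 (d = (4 + 12)**2 = 16**2 = 256)
l = 15 (l = 8 + (-4 - 3)**2/7 = 8 + (1/7)*(-7)**2 = 8 + (1/7)*49 = 8 + 7 = 15)
n(m) = sqrt(256 + m) (n(m) = sqrt(m + 256) = sqrt(256 + m))
-215/(-537) + n(l)*964 = -215/(-537) + sqrt(256 + 15)*964 = -215*(-1/537) + sqrt(271)*964 = 215/537 + 964*sqrt(271)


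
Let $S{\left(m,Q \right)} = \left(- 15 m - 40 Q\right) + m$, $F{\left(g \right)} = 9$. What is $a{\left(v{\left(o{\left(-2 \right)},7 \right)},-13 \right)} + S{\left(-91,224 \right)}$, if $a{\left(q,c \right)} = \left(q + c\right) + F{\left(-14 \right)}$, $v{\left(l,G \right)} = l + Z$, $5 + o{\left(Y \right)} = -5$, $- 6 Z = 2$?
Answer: $- \frac{23101}{3} \approx -7700.3$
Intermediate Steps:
$Z = - \frac{1}{3}$ ($Z = \left(- \frac{1}{6}\right) 2 = - \frac{1}{3} \approx -0.33333$)
$S{\left(m,Q \right)} = - 40 Q - 14 m$ ($S{\left(m,Q \right)} = \left(- 40 Q - 15 m\right) + m = - 40 Q - 14 m$)
$o{\left(Y \right)} = -10$ ($o{\left(Y \right)} = -5 - 5 = -10$)
$v{\left(l,G \right)} = - \frac{1}{3} + l$ ($v{\left(l,G \right)} = l - \frac{1}{3} = - \frac{1}{3} + l$)
$a{\left(q,c \right)} = 9 + c + q$ ($a{\left(q,c \right)} = \left(q + c\right) + 9 = \left(c + q\right) + 9 = 9 + c + q$)
$a{\left(v{\left(o{\left(-2 \right)},7 \right)},-13 \right)} + S{\left(-91,224 \right)} = \left(9 - 13 - \frac{31}{3}\right) - 7686 = \left(9 - 13 - \frac{31}{3}\right) + \left(-8960 + 1274\right) = - \frac{43}{3} - 7686 = - \frac{23101}{3}$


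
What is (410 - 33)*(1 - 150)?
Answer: -56173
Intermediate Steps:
(410 - 33)*(1 - 150) = 377*(-149) = -56173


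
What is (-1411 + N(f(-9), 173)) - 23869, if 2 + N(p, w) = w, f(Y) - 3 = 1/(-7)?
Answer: -25109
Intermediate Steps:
f(Y) = 20/7 (f(Y) = 3 + 1/(-7) = 3 - 1/7 = 20/7)
N(p, w) = -2 + w
(-1411 + N(f(-9), 173)) - 23869 = (-1411 + (-2 + 173)) - 23869 = (-1411 + 171) - 23869 = -1240 - 23869 = -25109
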